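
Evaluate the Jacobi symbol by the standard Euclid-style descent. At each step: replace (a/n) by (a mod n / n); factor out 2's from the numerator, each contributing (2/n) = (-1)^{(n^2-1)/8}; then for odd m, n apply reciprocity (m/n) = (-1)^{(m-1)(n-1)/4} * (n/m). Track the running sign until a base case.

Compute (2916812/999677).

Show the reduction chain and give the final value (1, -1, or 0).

(2916812/999677) = (917458/999677)   [reduce mod 999677]
917458 = 2^1·458729; (2/999677) = -1 since 999677 mod 8 = 5, so (917458/999677) = (-1)^1·(458729/999677); sign now -1
reciprocity: (458729/999677) = +1·(999677/458729) since 458729 mod 4 = 1, 999677 mod 4 = 1; sign now -1
(999677/458729) = (82219/458729)   [reduce mod 458729]
reciprocity: (82219/458729) = +1·(458729/82219) since 82219 mod 4 = 3, 458729 mod 4 = 1; sign now -1
(458729/82219) = (47634/82219)   [reduce mod 82219]
47634 = 2^1·23817; (2/82219) = -1 since 82219 mod 8 = 3, so (47634/82219) = (-1)^1·(23817/82219); sign now +1
reciprocity: (23817/82219) = +1·(82219/23817) since 23817 mod 4 = 1, 82219 mod 4 = 3; sign now +1
(82219/23817) = (10768/23817)   [reduce mod 23817]
10768 = 2^4·673; (2/23817) = +1 since 23817 mod 8 = 1, so (10768/23817) = (+1)^4·(673/23817); sign now +1
reciprocity: (673/23817) = +1·(23817/673) since 673 mod 4 = 1, 23817 mod 4 = 1; sign now +1
(23817/673) = (262/673)   [reduce mod 673]
262 = 2^1·131; (2/673) = +1 since 673 mod 8 = 1, so (262/673) = (+1)^1·(131/673); sign now +1
reciprocity: (131/673) = +1·(673/131) since 131 mod 4 = 3, 673 mod 4 = 1; sign now +1
(673/131) = (18/131)   [reduce mod 131]
18 = 2^1·9; (2/131) = -1 since 131 mod 8 = 3, so (18/131) = (-1)^1·(9/131); sign now -1
reciprocity: (9/131) = +1·(131/9) since 9 mod 4 = 1, 131 mod 4 = 3; sign now -1
(131/9) = (5/9)   [reduce mod 9]
reciprocity: (5/9) = +1·(9/5) since 5 mod 4 = 1, 9 mod 4 = 1; sign now -1
(9/5) = (4/5)   [reduce mod 5]
4 = 2^2·1; (2/5) = -1 since 5 mod 8 = 5, so (4/5) = (-1)^2·(1/5); sign now -1
(1/5) = 1; final value = sign = -1

-1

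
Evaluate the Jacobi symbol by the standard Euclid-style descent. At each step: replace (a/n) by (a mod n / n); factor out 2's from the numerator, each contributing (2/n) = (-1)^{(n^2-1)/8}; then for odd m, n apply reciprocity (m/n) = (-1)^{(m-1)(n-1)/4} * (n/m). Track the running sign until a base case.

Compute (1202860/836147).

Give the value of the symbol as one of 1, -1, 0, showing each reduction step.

1

(1202860/836147) = (366713/836147)   [reduce mod 836147]
reciprocity: (366713/836147) = +1·(836147/366713) since 366713 mod 4 = 1, 836147 mod 4 = 3; sign now +1
(836147/366713) = (102721/366713)   [reduce mod 366713]
reciprocity: (102721/366713) = +1·(366713/102721) since 102721 mod 4 = 1, 366713 mod 4 = 1; sign now +1
(366713/102721) = (58550/102721)   [reduce mod 102721]
58550 = 2^1·29275; (2/102721) = +1 since 102721 mod 8 = 1, so (58550/102721) = (+1)^1·(29275/102721); sign now +1
reciprocity: (29275/102721) = +1·(102721/29275) since 29275 mod 4 = 3, 102721 mod 4 = 1; sign now +1
(102721/29275) = (14896/29275)   [reduce mod 29275]
14896 = 2^4·931; (2/29275) = -1 since 29275 mod 8 = 3, so (14896/29275) = (-1)^4·(931/29275); sign now +1
reciprocity: (931/29275) = -1·(29275/931) since 931 mod 4 = 3, 29275 mod 4 = 3; sign now -1
(29275/931) = (414/931)   [reduce mod 931]
414 = 2^1·207; (2/931) = -1 since 931 mod 8 = 3, so (414/931) = (-1)^1·(207/931); sign now +1
reciprocity: (207/931) = -1·(931/207) since 207 mod 4 = 3, 931 mod 4 = 3; sign now -1
(931/207) = (103/207)   [reduce mod 207]
reciprocity: (103/207) = -1·(207/103) since 103 mod 4 = 3, 207 mod 4 = 3; sign now +1
(207/103) = (1/103)   [reduce mod 103]
(1/103) = 1; final value = sign = +1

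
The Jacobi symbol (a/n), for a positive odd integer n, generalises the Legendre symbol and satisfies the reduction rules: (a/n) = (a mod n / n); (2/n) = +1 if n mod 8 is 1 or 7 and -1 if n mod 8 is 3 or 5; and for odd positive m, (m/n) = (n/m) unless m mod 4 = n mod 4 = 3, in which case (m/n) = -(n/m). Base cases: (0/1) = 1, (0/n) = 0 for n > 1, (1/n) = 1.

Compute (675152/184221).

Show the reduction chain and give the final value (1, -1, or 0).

(675152/184221): 675152 mod 184221 = 122489, so (675152/184221) = (122489/184221)
flip (122489/184221) -> (184221/122489): both odd, 122489 mod 4 = 1, 184221 mod 4 = 1, so the flip contributes +1; sign now +1
(184221/122489): 184221 mod 122489 = 61732, so (184221/122489) = (61732/122489)
factor out 2^2: 61732 = 2^2·15433; with 122489 mod 8 = 1, (2/122489) = +1; sign now +1; continue with (15433/122489)
flip (15433/122489) -> (122489/15433): both odd, 15433 mod 4 = 1, 122489 mod 4 = 1, so the flip contributes +1; sign now +1
(122489/15433): 122489 mod 15433 = 14458, so (122489/15433) = (14458/15433)
factor out 2^1: 14458 = 2^1·7229; with 15433 mod 8 = 1, (2/15433) = +1; sign now +1; continue with (7229/15433)
flip (7229/15433) -> (15433/7229): both odd, 7229 mod 4 = 1, 15433 mod 4 = 1, so the flip contributes +1; sign now +1
(15433/7229): 15433 mod 7229 = 975, so (15433/7229) = (975/7229)
flip (975/7229) -> (7229/975): both odd, 975 mod 4 = 3, 7229 mod 4 = 1, so the flip contributes +1; sign now +1
(7229/975): 7229 mod 975 = 404, so (7229/975) = (404/975)
factor out 2^2: 404 = 2^2·101; with 975 mod 8 = 7, (2/975) = +1; sign now +1; continue with (101/975)
flip (101/975) -> (975/101): both odd, 101 mod 4 = 1, 975 mod 4 = 3, so the flip contributes +1; sign now +1
(975/101): 975 mod 101 = 66, so (975/101) = (66/101)
factor out 2^1: 66 = 2^1·33; with 101 mod 8 = 5, (2/101) = -1; sign now -1; continue with (33/101)
flip (33/101) -> (101/33): both odd, 33 mod 4 = 1, 101 mod 4 = 1, so the flip contributes +1; sign now -1
(101/33): 101 mod 33 = 2, so (101/33) = (2/33)
factor out 2^1: 2 = 2^1·1; with 33 mod 8 = 1, (2/33) = +1; sign now -1; continue with (1/33)
reached (1/33) = 1, so the symbol is -1

-1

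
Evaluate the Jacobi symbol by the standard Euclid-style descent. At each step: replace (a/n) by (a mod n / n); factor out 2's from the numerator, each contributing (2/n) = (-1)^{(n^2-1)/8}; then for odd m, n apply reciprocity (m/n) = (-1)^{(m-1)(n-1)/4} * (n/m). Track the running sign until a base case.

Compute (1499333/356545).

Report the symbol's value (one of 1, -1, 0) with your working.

1

(1499333/356545): 1499333 mod 356545 = 73153, so (1499333/356545) = (73153/356545)
flip (73153/356545) -> (356545/73153): both odd, 73153 mod 4 = 1, 356545 mod 4 = 1, so the flip contributes +1; sign now +1
(356545/73153): 356545 mod 73153 = 63933, so (356545/73153) = (63933/73153)
flip (63933/73153) -> (73153/63933): both odd, 63933 mod 4 = 1, 73153 mod 4 = 1, so the flip contributes +1; sign now +1
(73153/63933): 73153 mod 63933 = 9220, so (73153/63933) = (9220/63933)
factor out 2^2: 9220 = 2^2·2305; with 63933 mod 8 = 5, (2/63933) = -1; sign now +1; continue with (2305/63933)
flip (2305/63933) -> (63933/2305): both odd, 2305 mod 4 = 1, 63933 mod 4 = 1, so the flip contributes +1; sign now +1
(63933/2305): 63933 mod 2305 = 1698, so (63933/2305) = (1698/2305)
factor out 2^1: 1698 = 2^1·849; with 2305 mod 8 = 1, (2/2305) = +1; sign now +1; continue with (849/2305)
flip (849/2305) -> (2305/849): both odd, 849 mod 4 = 1, 2305 mod 4 = 1, so the flip contributes +1; sign now +1
(2305/849): 2305 mod 849 = 607, so (2305/849) = (607/849)
flip (607/849) -> (849/607): both odd, 607 mod 4 = 3, 849 mod 4 = 1, so the flip contributes +1; sign now +1
(849/607): 849 mod 607 = 242, so (849/607) = (242/607)
factor out 2^1: 242 = 2^1·121; with 607 mod 8 = 7, (2/607) = +1; sign now +1; continue with (121/607)
flip (121/607) -> (607/121): both odd, 121 mod 4 = 1, 607 mod 4 = 3, so the flip contributes +1; sign now +1
(607/121): 607 mod 121 = 2, so (607/121) = (2/121)
factor out 2^1: 2 = 2^1·1; with 121 mod 8 = 1, (2/121) = +1; sign now +1; continue with (1/121)
reached (1/121) = 1, so the symbol is +1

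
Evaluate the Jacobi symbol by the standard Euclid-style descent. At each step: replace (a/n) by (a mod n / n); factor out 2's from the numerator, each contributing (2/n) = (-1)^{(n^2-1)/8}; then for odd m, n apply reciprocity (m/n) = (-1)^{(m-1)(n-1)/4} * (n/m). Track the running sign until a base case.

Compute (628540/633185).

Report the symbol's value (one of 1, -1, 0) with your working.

0

628540 = 2^2·157135; (2/633185) = +1 since 633185 mod 8 = 1, so (628540/633185) = (+1)^2·(157135/633185); sign now +1
reciprocity: (157135/633185) = +1·(633185/157135) since 157135 mod 4 = 3, 633185 mod 4 = 1; sign now +1
(633185/157135) = (4645/157135)   [reduce mod 157135]
reciprocity: (4645/157135) = +1·(157135/4645) since 4645 mod 4 = 1, 157135 mod 4 = 3; sign now +1
(157135/4645) = (3850/4645)   [reduce mod 4645]
3850 = 2^1·1925; (2/4645) = -1 since 4645 mod 8 = 5, so (3850/4645) = (-1)^1·(1925/4645); sign now -1
reciprocity: (1925/4645) = +1·(4645/1925) since 1925 mod 4 = 1, 4645 mod 4 = 1; sign now -1
(4645/1925) = (795/1925)   [reduce mod 1925]
reciprocity: (795/1925) = +1·(1925/795) since 795 mod 4 = 3, 1925 mod 4 = 1; sign now -1
(1925/795) = (335/795)   [reduce mod 795]
reciprocity: (335/795) = -1·(795/335) since 335 mod 4 = 3, 795 mod 4 = 3; sign now +1
(795/335) = (125/335)   [reduce mod 335]
reciprocity: (125/335) = +1·(335/125) since 125 mod 4 = 1, 335 mod 4 = 3; sign now +1
(335/125) = (85/125)   [reduce mod 125]
reciprocity: (85/125) = +1·(125/85) since 85 mod 4 = 1, 125 mod 4 = 1; sign now +1
(125/85) = (40/85)   [reduce mod 85]
40 = 2^3·5; (2/85) = -1 since 85 mod 8 = 5, so (40/85) = (-1)^3·(5/85); sign now -1
reciprocity: (5/85) = +1·(85/5) since 5 mod 4 = 1, 85 mod 4 = 1; sign now -1
(85/5) = (0/5)   [reduce mod 5]
(0/5) = 0   [gcd(a, n) > 1]; final value = 0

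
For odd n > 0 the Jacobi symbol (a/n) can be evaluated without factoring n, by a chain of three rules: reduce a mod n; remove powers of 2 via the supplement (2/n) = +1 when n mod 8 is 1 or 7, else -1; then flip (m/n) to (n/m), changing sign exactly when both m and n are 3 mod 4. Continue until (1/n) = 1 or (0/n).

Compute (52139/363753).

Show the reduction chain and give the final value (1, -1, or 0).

flip (52139/363753) -> (363753/52139): both odd, 52139 mod 4 = 3, 363753 mod 4 = 1, so the flip contributes +1; sign now +1
(363753/52139): 363753 mod 52139 = 50919, so (363753/52139) = (50919/52139)
flip (50919/52139) -> (52139/50919): both odd, 50919 mod 4 = 3, 52139 mod 4 = 3, so the flip contributes -1; sign now -1
(52139/50919): 52139 mod 50919 = 1220, so (52139/50919) = (1220/50919)
factor out 2^2: 1220 = 2^2·305; with 50919 mod 8 = 7, (2/50919) = +1; sign now -1; continue with (305/50919)
flip (305/50919) -> (50919/305): both odd, 305 mod 4 = 1, 50919 mod 4 = 3, so the flip contributes +1; sign now -1
(50919/305): 50919 mod 305 = 289, so (50919/305) = (289/305)
flip (289/305) -> (305/289): both odd, 289 mod 4 = 1, 305 mod 4 = 1, so the flip contributes +1; sign now -1
(305/289): 305 mod 289 = 16, so (305/289) = (16/289)
factor out 2^4: 16 = 2^4·1; with 289 mod 8 = 1, (2/289) = +1; sign now -1; continue with (1/289)
reached (1/289) = 1, so the symbol is -1

-1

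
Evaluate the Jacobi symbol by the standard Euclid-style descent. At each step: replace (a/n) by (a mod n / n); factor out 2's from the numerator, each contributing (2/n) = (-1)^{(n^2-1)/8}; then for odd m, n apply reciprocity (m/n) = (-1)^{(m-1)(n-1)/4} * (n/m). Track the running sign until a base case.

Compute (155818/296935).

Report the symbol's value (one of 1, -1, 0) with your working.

-1

factor out 2^1: 155818 = 2^1·77909; with 296935 mod 8 = 7, (2/296935) = +1; sign now +1; continue with (77909/296935)
flip (77909/296935) -> (296935/77909): both odd, 77909 mod 4 = 1, 296935 mod 4 = 3, so the flip contributes +1; sign now +1
(296935/77909): 296935 mod 77909 = 63208, so (296935/77909) = (63208/77909)
factor out 2^3: 63208 = 2^3·7901; with 77909 mod 8 = 5, (2/77909) = -1; sign now -1; continue with (7901/77909)
flip (7901/77909) -> (77909/7901): both odd, 7901 mod 4 = 1, 77909 mod 4 = 1, so the flip contributes +1; sign now -1
(77909/7901): 77909 mod 7901 = 6800, so (77909/7901) = (6800/7901)
factor out 2^4: 6800 = 2^4·425; with 7901 mod 8 = 5, (2/7901) = -1; sign now -1; continue with (425/7901)
flip (425/7901) -> (7901/425): both odd, 425 mod 4 = 1, 7901 mod 4 = 1, so the flip contributes +1; sign now -1
(7901/425): 7901 mod 425 = 251, so (7901/425) = (251/425)
flip (251/425) -> (425/251): both odd, 251 mod 4 = 3, 425 mod 4 = 1, so the flip contributes +1; sign now -1
(425/251): 425 mod 251 = 174, so (425/251) = (174/251)
factor out 2^1: 174 = 2^1·87; with 251 mod 8 = 3, (2/251) = -1; sign now +1; continue with (87/251)
flip (87/251) -> (251/87): both odd, 87 mod 4 = 3, 251 mod 4 = 3, so the flip contributes -1; sign now -1
(251/87): 251 mod 87 = 77, so (251/87) = (77/87)
flip (77/87) -> (87/77): both odd, 77 mod 4 = 1, 87 mod 4 = 3, so the flip contributes +1; sign now -1
(87/77): 87 mod 77 = 10, so (87/77) = (10/77)
factor out 2^1: 10 = 2^1·5; with 77 mod 8 = 5, (2/77) = -1; sign now +1; continue with (5/77)
flip (5/77) -> (77/5): both odd, 5 mod 4 = 1, 77 mod 4 = 1, so the flip contributes +1; sign now +1
(77/5): 77 mod 5 = 2, so (77/5) = (2/5)
factor out 2^1: 2 = 2^1·1; with 5 mod 8 = 5, (2/5) = -1; sign now -1; continue with (1/5)
reached (1/5) = 1, so the symbol is -1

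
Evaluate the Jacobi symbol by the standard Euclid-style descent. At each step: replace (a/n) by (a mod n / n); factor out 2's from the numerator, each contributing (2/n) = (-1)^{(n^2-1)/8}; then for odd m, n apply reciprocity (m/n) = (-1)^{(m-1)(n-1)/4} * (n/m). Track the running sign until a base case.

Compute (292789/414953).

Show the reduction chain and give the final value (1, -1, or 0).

0

reciprocity: (292789/414953) = +1·(414953/292789) since 292789 mod 4 = 1, 414953 mod 4 = 1; sign now +1
(414953/292789) = (122164/292789)   [reduce mod 292789]
122164 = 2^2·30541; (2/292789) = -1 since 292789 mod 8 = 5, so (122164/292789) = (-1)^2·(30541/292789); sign now +1
reciprocity: (30541/292789) = +1·(292789/30541) since 30541 mod 4 = 1, 292789 mod 4 = 1; sign now +1
(292789/30541) = (17920/30541)   [reduce mod 30541]
17920 = 2^9·35; (2/30541) = -1 since 30541 mod 8 = 5, so (17920/30541) = (-1)^9·(35/30541); sign now -1
reciprocity: (35/30541) = +1·(30541/35) since 35 mod 4 = 3, 30541 mod 4 = 1; sign now -1
(30541/35) = (21/35)   [reduce mod 35]
reciprocity: (21/35) = +1·(35/21) since 21 mod 4 = 1, 35 mod 4 = 3; sign now -1
(35/21) = (14/21)   [reduce mod 21]
14 = 2^1·7; (2/21) = -1 since 21 mod 8 = 5, so (14/21) = (-1)^1·(7/21); sign now +1
reciprocity: (7/21) = +1·(21/7) since 7 mod 4 = 3, 21 mod 4 = 1; sign now +1
(21/7) = (0/7)   [reduce mod 7]
(0/7) = 0   [gcd(a, n) > 1]; final value = 0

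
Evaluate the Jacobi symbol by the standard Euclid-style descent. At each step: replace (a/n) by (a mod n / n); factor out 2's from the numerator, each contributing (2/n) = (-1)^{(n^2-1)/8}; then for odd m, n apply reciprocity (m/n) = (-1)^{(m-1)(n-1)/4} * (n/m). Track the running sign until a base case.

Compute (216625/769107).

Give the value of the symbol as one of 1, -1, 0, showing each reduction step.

-1

reciprocity: (216625/769107) = +1·(769107/216625) since 216625 mod 4 = 1, 769107 mod 4 = 3; sign now +1
(769107/216625) = (119232/216625)   [reduce mod 216625]
119232 = 2^6·1863; (2/216625) = +1 since 216625 mod 8 = 1, so (119232/216625) = (+1)^6·(1863/216625); sign now +1
reciprocity: (1863/216625) = +1·(216625/1863) since 1863 mod 4 = 3, 216625 mod 4 = 1; sign now +1
(216625/1863) = (517/1863)   [reduce mod 1863]
reciprocity: (517/1863) = +1·(1863/517) since 517 mod 4 = 1, 1863 mod 4 = 3; sign now +1
(1863/517) = (312/517)   [reduce mod 517]
312 = 2^3·39; (2/517) = -1 since 517 mod 8 = 5, so (312/517) = (-1)^3·(39/517); sign now -1
reciprocity: (39/517) = +1·(517/39) since 39 mod 4 = 3, 517 mod 4 = 1; sign now -1
(517/39) = (10/39)   [reduce mod 39]
10 = 2^1·5; (2/39) = +1 since 39 mod 8 = 7, so (10/39) = (+1)^1·(5/39); sign now -1
reciprocity: (5/39) = +1·(39/5) since 5 mod 4 = 1, 39 mod 4 = 3; sign now -1
(39/5) = (4/5)   [reduce mod 5]
4 = 2^2·1; (2/5) = -1 since 5 mod 8 = 5, so (4/5) = (-1)^2·(1/5); sign now -1
(1/5) = 1; final value = sign = -1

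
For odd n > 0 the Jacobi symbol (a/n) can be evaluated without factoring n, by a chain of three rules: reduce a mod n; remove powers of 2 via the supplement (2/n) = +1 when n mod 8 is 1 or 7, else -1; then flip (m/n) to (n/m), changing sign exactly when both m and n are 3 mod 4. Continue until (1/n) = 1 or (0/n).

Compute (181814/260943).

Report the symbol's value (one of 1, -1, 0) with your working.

factor out 2^1: 181814 = 2^1·90907; with 260943 mod 8 = 7, (2/260943) = +1; sign now +1; continue with (90907/260943)
flip (90907/260943) -> (260943/90907): both odd, 90907 mod 4 = 3, 260943 mod 4 = 3, so the flip contributes -1; sign now -1
(260943/90907): 260943 mod 90907 = 79129, so (260943/90907) = (79129/90907)
flip (79129/90907) -> (90907/79129): both odd, 79129 mod 4 = 1, 90907 mod 4 = 3, so the flip contributes +1; sign now -1
(90907/79129): 90907 mod 79129 = 11778, so (90907/79129) = (11778/79129)
factor out 2^1: 11778 = 2^1·5889; with 79129 mod 8 = 1, (2/79129) = +1; sign now -1; continue with (5889/79129)
flip (5889/79129) -> (79129/5889): both odd, 5889 mod 4 = 1, 79129 mod 4 = 1, so the flip contributes +1; sign now -1
(79129/5889): 79129 mod 5889 = 2572, so (79129/5889) = (2572/5889)
factor out 2^2: 2572 = 2^2·643; with 5889 mod 8 = 1, (2/5889) = +1; sign now -1; continue with (643/5889)
flip (643/5889) -> (5889/643): both odd, 643 mod 4 = 3, 5889 mod 4 = 1, so the flip contributes +1; sign now -1
(5889/643): 5889 mod 643 = 102, so (5889/643) = (102/643)
factor out 2^1: 102 = 2^1·51; with 643 mod 8 = 3, (2/643) = -1; sign now +1; continue with (51/643)
flip (51/643) -> (643/51): both odd, 51 mod 4 = 3, 643 mod 4 = 3, so the flip contributes -1; sign now -1
(643/51): 643 mod 51 = 31, so (643/51) = (31/51)
flip (31/51) -> (51/31): both odd, 31 mod 4 = 3, 51 mod 4 = 3, so the flip contributes -1; sign now +1
(51/31): 51 mod 31 = 20, so (51/31) = (20/31)
factor out 2^2: 20 = 2^2·5; with 31 mod 8 = 7, (2/31) = +1; sign now +1; continue with (5/31)
flip (5/31) -> (31/5): both odd, 5 mod 4 = 1, 31 mod 4 = 3, so the flip contributes +1; sign now +1
(31/5): 31 mod 5 = 1, so (31/5) = (1/5)
reached (1/5) = 1, so the symbol is +1

1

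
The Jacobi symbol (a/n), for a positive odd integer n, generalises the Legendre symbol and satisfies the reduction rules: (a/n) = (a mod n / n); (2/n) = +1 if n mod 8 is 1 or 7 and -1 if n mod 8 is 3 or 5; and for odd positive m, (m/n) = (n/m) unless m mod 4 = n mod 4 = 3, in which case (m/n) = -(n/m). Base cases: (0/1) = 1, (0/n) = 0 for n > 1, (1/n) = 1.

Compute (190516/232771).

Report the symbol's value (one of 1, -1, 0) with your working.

-1

factor out 2^2: 190516 = 2^2·47629; with 232771 mod 8 = 3, (2/232771) = -1; sign now +1; continue with (47629/232771)
flip (47629/232771) -> (232771/47629): both odd, 47629 mod 4 = 1, 232771 mod 4 = 3, so the flip contributes +1; sign now +1
(232771/47629): 232771 mod 47629 = 42255, so (232771/47629) = (42255/47629)
flip (42255/47629) -> (47629/42255): both odd, 42255 mod 4 = 3, 47629 mod 4 = 1, so the flip contributes +1; sign now +1
(47629/42255): 47629 mod 42255 = 5374, so (47629/42255) = (5374/42255)
factor out 2^1: 5374 = 2^1·2687; with 42255 mod 8 = 7, (2/42255) = +1; sign now +1; continue with (2687/42255)
flip (2687/42255) -> (42255/2687): both odd, 2687 mod 4 = 3, 42255 mod 4 = 3, so the flip contributes -1; sign now -1
(42255/2687): 42255 mod 2687 = 1950, so (42255/2687) = (1950/2687)
factor out 2^1: 1950 = 2^1·975; with 2687 mod 8 = 7, (2/2687) = +1; sign now -1; continue with (975/2687)
flip (975/2687) -> (2687/975): both odd, 975 mod 4 = 3, 2687 mod 4 = 3, so the flip contributes -1; sign now +1
(2687/975): 2687 mod 975 = 737, so (2687/975) = (737/975)
flip (737/975) -> (975/737): both odd, 737 mod 4 = 1, 975 mod 4 = 3, so the flip contributes +1; sign now +1
(975/737): 975 mod 737 = 238, so (975/737) = (238/737)
factor out 2^1: 238 = 2^1·119; with 737 mod 8 = 1, (2/737) = +1; sign now +1; continue with (119/737)
flip (119/737) -> (737/119): both odd, 119 mod 4 = 3, 737 mod 4 = 1, so the flip contributes +1; sign now +1
(737/119): 737 mod 119 = 23, so (737/119) = (23/119)
flip (23/119) -> (119/23): both odd, 23 mod 4 = 3, 119 mod 4 = 3, so the flip contributes -1; sign now -1
(119/23): 119 mod 23 = 4, so (119/23) = (4/23)
factor out 2^2: 4 = 2^2·1; with 23 mod 8 = 7, (2/23) = +1; sign now -1; continue with (1/23)
reached (1/23) = 1, so the symbol is -1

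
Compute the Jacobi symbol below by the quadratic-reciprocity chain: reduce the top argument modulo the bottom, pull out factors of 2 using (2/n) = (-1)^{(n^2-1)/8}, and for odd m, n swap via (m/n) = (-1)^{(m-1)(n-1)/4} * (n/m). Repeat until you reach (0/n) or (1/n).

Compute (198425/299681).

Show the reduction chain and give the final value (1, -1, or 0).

reciprocity: (198425/299681) = +1·(299681/198425) since 198425 mod 4 = 1, 299681 mod 4 = 1; sign now +1
(299681/198425) = (101256/198425)   [reduce mod 198425]
101256 = 2^3·12657; (2/198425) = +1 since 198425 mod 8 = 1, so (101256/198425) = (+1)^3·(12657/198425); sign now +1
reciprocity: (12657/198425) = +1·(198425/12657) since 12657 mod 4 = 1, 198425 mod 4 = 1; sign now +1
(198425/12657) = (8570/12657)   [reduce mod 12657]
8570 = 2^1·4285; (2/12657) = +1 since 12657 mod 8 = 1, so (8570/12657) = (+1)^1·(4285/12657); sign now +1
reciprocity: (4285/12657) = +1·(12657/4285) since 4285 mod 4 = 1, 12657 mod 4 = 1; sign now +1
(12657/4285) = (4087/4285)   [reduce mod 4285]
reciprocity: (4087/4285) = +1·(4285/4087) since 4087 mod 4 = 3, 4285 mod 4 = 1; sign now +1
(4285/4087) = (198/4087)   [reduce mod 4087]
198 = 2^1·99; (2/4087) = +1 since 4087 mod 8 = 7, so (198/4087) = (+1)^1·(99/4087); sign now +1
reciprocity: (99/4087) = -1·(4087/99) since 99 mod 4 = 3, 4087 mod 4 = 3; sign now -1
(4087/99) = (28/99)   [reduce mod 99]
28 = 2^2·7; (2/99) = -1 since 99 mod 8 = 3, so (28/99) = (-1)^2·(7/99); sign now -1
reciprocity: (7/99) = -1·(99/7) since 7 mod 4 = 3, 99 mod 4 = 3; sign now +1
(99/7) = (1/7)   [reduce mod 7]
(1/7) = 1; final value = sign = +1

1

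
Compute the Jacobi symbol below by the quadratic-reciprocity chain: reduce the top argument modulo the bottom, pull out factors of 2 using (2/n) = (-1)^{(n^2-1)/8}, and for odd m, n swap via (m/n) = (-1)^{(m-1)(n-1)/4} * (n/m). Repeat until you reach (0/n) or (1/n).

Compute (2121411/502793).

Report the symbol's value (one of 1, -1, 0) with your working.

-1

(2121411/502793) = (110239/502793)   [reduce mod 502793]
reciprocity: (110239/502793) = +1·(502793/110239) since 110239 mod 4 = 3, 502793 mod 4 = 1; sign now +1
(502793/110239) = (61837/110239)   [reduce mod 110239]
reciprocity: (61837/110239) = +1·(110239/61837) since 61837 mod 4 = 1, 110239 mod 4 = 3; sign now +1
(110239/61837) = (48402/61837)   [reduce mod 61837]
48402 = 2^1·24201; (2/61837) = -1 since 61837 mod 8 = 5, so (48402/61837) = (-1)^1·(24201/61837); sign now -1
reciprocity: (24201/61837) = +1·(61837/24201) since 24201 mod 4 = 1, 61837 mod 4 = 1; sign now -1
(61837/24201) = (13435/24201)   [reduce mod 24201]
reciprocity: (13435/24201) = +1·(24201/13435) since 13435 mod 4 = 3, 24201 mod 4 = 1; sign now -1
(24201/13435) = (10766/13435)   [reduce mod 13435]
10766 = 2^1·5383; (2/13435) = -1 since 13435 mod 8 = 3, so (10766/13435) = (-1)^1·(5383/13435); sign now +1
reciprocity: (5383/13435) = -1·(13435/5383) since 5383 mod 4 = 3, 13435 mod 4 = 3; sign now -1
(13435/5383) = (2669/5383)   [reduce mod 5383]
reciprocity: (2669/5383) = +1·(5383/2669) since 2669 mod 4 = 1, 5383 mod 4 = 3; sign now -1
(5383/2669) = (45/2669)   [reduce mod 2669]
reciprocity: (45/2669) = +1·(2669/45) since 45 mod 4 = 1, 2669 mod 4 = 1; sign now -1
(2669/45) = (14/45)   [reduce mod 45]
14 = 2^1·7; (2/45) = -1 since 45 mod 8 = 5, so (14/45) = (-1)^1·(7/45); sign now +1
reciprocity: (7/45) = +1·(45/7) since 7 mod 4 = 3, 45 mod 4 = 1; sign now +1
(45/7) = (3/7)   [reduce mod 7]
reciprocity: (3/7) = -1·(7/3) since 3 mod 4 = 3, 7 mod 4 = 3; sign now -1
(7/3) = (1/3)   [reduce mod 3]
(1/3) = 1; final value = sign = -1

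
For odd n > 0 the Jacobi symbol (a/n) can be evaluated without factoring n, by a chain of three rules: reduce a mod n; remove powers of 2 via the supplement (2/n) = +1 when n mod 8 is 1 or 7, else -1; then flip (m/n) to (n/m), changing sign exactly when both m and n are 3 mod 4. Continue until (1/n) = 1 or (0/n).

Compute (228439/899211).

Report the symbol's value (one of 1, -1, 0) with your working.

reciprocity: (228439/899211) = -1·(899211/228439) since 228439 mod 4 = 3, 899211 mod 4 = 3; sign now -1
(899211/228439) = (213894/228439)   [reduce mod 228439]
213894 = 2^1·106947; (2/228439) = +1 since 228439 mod 8 = 7, so (213894/228439) = (+1)^1·(106947/228439); sign now -1
reciprocity: (106947/228439) = -1·(228439/106947) since 106947 mod 4 = 3, 228439 mod 4 = 3; sign now +1
(228439/106947) = (14545/106947)   [reduce mod 106947]
reciprocity: (14545/106947) = +1·(106947/14545) since 14545 mod 4 = 1, 106947 mod 4 = 3; sign now +1
(106947/14545) = (5132/14545)   [reduce mod 14545]
5132 = 2^2·1283; (2/14545) = +1 since 14545 mod 8 = 1, so (5132/14545) = (+1)^2·(1283/14545); sign now +1
reciprocity: (1283/14545) = +1·(14545/1283) since 1283 mod 4 = 3, 14545 mod 4 = 1; sign now +1
(14545/1283) = (432/1283)   [reduce mod 1283]
432 = 2^4·27; (2/1283) = -1 since 1283 mod 8 = 3, so (432/1283) = (-1)^4·(27/1283); sign now +1
reciprocity: (27/1283) = -1·(1283/27) since 27 mod 4 = 3, 1283 mod 4 = 3; sign now -1
(1283/27) = (14/27)   [reduce mod 27]
14 = 2^1·7; (2/27) = -1 since 27 mod 8 = 3, so (14/27) = (-1)^1·(7/27); sign now +1
reciprocity: (7/27) = -1·(27/7) since 7 mod 4 = 3, 27 mod 4 = 3; sign now -1
(27/7) = (6/7)   [reduce mod 7]
6 = 2^1·3; (2/7) = +1 since 7 mod 8 = 7, so (6/7) = (+1)^1·(3/7); sign now -1
reciprocity: (3/7) = -1·(7/3) since 3 mod 4 = 3, 7 mod 4 = 3; sign now +1
(7/3) = (1/3)   [reduce mod 3]
(1/3) = 1; final value = sign = +1

1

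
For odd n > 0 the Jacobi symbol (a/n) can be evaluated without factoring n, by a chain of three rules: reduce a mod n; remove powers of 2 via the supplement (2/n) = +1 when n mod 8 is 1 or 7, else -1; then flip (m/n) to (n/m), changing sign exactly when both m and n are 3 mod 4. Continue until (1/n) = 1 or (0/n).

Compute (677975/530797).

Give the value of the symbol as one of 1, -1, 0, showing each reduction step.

(677975/530797): 677975 mod 530797 = 147178, so (677975/530797) = (147178/530797)
factor out 2^1: 147178 = 2^1·73589; with 530797 mod 8 = 5, (2/530797) = -1; sign now -1; continue with (73589/530797)
flip (73589/530797) -> (530797/73589): both odd, 73589 mod 4 = 1, 530797 mod 4 = 1, so the flip contributes +1; sign now -1
(530797/73589): 530797 mod 73589 = 15674, so (530797/73589) = (15674/73589)
factor out 2^1: 15674 = 2^1·7837; with 73589 mod 8 = 5, (2/73589) = -1; sign now +1; continue with (7837/73589)
flip (7837/73589) -> (73589/7837): both odd, 7837 mod 4 = 1, 73589 mod 4 = 1, so the flip contributes +1; sign now +1
(73589/7837): 73589 mod 7837 = 3056, so (73589/7837) = (3056/7837)
factor out 2^4: 3056 = 2^4·191; with 7837 mod 8 = 5, (2/7837) = -1; sign now +1; continue with (191/7837)
flip (191/7837) -> (7837/191): both odd, 191 mod 4 = 3, 7837 mod 4 = 1, so the flip contributes +1; sign now +1
(7837/191): 7837 mod 191 = 6, so (7837/191) = (6/191)
factor out 2^1: 6 = 2^1·3; with 191 mod 8 = 7, (2/191) = +1; sign now +1; continue with (3/191)
flip (3/191) -> (191/3): both odd, 3 mod 4 = 3, 191 mod 4 = 3, so the flip contributes -1; sign now -1
(191/3): 191 mod 3 = 2, so (191/3) = (2/3)
factor out 2^1: 2 = 2^1·1; with 3 mod 8 = 3, (2/3) = -1; sign now +1; continue with (1/3)
reached (1/3) = 1, so the symbol is +1

1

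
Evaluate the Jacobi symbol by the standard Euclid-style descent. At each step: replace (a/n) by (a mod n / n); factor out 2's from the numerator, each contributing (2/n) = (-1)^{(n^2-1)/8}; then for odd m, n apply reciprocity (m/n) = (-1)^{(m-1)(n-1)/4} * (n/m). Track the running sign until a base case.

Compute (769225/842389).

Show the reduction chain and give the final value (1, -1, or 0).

reciprocity: (769225/842389) = +1·(842389/769225) since 769225 mod 4 = 1, 842389 mod 4 = 1; sign now +1
(842389/769225) = (73164/769225)   [reduce mod 769225]
73164 = 2^2·18291; (2/769225) = +1 since 769225 mod 8 = 1, so (73164/769225) = (+1)^2·(18291/769225); sign now +1
reciprocity: (18291/769225) = +1·(769225/18291) since 18291 mod 4 = 3, 769225 mod 4 = 1; sign now +1
(769225/18291) = (1003/18291)   [reduce mod 18291]
reciprocity: (1003/18291) = -1·(18291/1003) since 1003 mod 4 = 3, 18291 mod 4 = 3; sign now -1
(18291/1003) = (237/1003)   [reduce mod 1003]
reciprocity: (237/1003) = +1·(1003/237) since 237 mod 4 = 1, 1003 mod 4 = 3; sign now -1
(1003/237) = (55/237)   [reduce mod 237]
reciprocity: (55/237) = +1·(237/55) since 55 mod 4 = 3, 237 mod 4 = 1; sign now -1
(237/55) = (17/55)   [reduce mod 55]
reciprocity: (17/55) = +1·(55/17) since 17 mod 4 = 1, 55 mod 4 = 3; sign now -1
(55/17) = (4/17)   [reduce mod 17]
4 = 2^2·1; (2/17) = +1 since 17 mod 8 = 1, so (4/17) = (+1)^2·(1/17); sign now -1
(1/17) = 1; final value = sign = -1

-1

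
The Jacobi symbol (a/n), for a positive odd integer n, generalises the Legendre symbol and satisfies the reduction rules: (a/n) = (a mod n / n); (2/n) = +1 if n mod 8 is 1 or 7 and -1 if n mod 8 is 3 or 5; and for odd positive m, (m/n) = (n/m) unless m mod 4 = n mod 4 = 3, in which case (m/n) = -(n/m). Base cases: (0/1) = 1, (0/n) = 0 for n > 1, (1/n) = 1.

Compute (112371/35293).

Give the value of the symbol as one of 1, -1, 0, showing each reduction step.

(112371/35293) = (6492/35293)   [reduce mod 35293]
6492 = 2^2·1623; (2/35293) = -1 since 35293 mod 8 = 5, so (6492/35293) = (-1)^2·(1623/35293); sign now +1
reciprocity: (1623/35293) = +1·(35293/1623) since 1623 mod 4 = 3, 35293 mod 4 = 1; sign now +1
(35293/1623) = (1210/1623)   [reduce mod 1623]
1210 = 2^1·605; (2/1623) = +1 since 1623 mod 8 = 7, so (1210/1623) = (+1)^1·(605/1623); sign now +1
reciprocity: (605/1623) = +1·(1623/605) since 605 mod 4 = 1, 1623 mod 4 = 3; sign now +1
(1623/605) = (413/605)   [reduce mod 605]
reciprocity: (413/605) = +1·(605/413) since 413 mod 4 = 1, 605 mod 4 = 1; sign now +1
(605/413) = (192/413)   [reduce mod 413]
192 = 2^6·3; (2/413) = -1 since 413 mod 8 = 5, so (192/413) = (-1)^6·(3/413); sign now +1
reciprocity: (3/413) = +1·(413/3) since 3 mod 4 = 3, 413 mod 4 = 1; sign now +1
(413/3) = (2/3)   [reduce mod 3]
2 = 2^1·1; (2/3) = -1 since 3 mod 8 = 3, so (2/3) = (-1)^1·(1/3); sign now -1
(1/3) = 1; final value = sign = -1

-1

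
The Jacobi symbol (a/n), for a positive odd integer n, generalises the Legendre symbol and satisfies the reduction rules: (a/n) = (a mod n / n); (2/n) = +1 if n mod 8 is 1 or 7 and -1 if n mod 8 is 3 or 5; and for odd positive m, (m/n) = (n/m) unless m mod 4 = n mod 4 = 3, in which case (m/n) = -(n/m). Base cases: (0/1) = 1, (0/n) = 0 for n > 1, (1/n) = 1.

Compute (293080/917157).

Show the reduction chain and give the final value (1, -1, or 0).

293080 = 2^3·36635; (2/917157) = -1 since 917157 mod 8 = 5, so (293080/917157) = (-1)^3·(36635/917157); sign now -1
reciprocity: (36635/917157) = +1·(917157/36635) since 36635 mod 4 = 3, 917157 mod 4 = 1; sign now -1
(917157/36635) = (1282/36635)   [reduce mod 36635]
1282 = 2^1·641; (2/36635) = -1 since 36635 mod 8 = 3, so (1282/36635) = (-1)^1·(641/36635); sign now +1
reciprocity: (641/36635) = +1·(36635/641) since 641 mod 4 = 1, 36635 mod 4 = 3; sign now +1
(36635/641) = (98/641)   [reduce mod 641]
98 = 2^1·49; (2/641) = +1 since 641 mod 8 = 1, so (98/641) = (+1)^1·(49/641); sign now +1
reciprocity: (49/641) = +1·(641/49) since 49 mod 4 = 1, 641 mod 4 = 1; sign now +1
(641/49) = (4/49)   [reduce mod 49]
4 = 2^2·1; (2/49) = +1 since 49 mod 8 = 1, so (4/49) = (+1)^2·(1/49); sign now +1
(1/49) = 1; final value = sign = +1

1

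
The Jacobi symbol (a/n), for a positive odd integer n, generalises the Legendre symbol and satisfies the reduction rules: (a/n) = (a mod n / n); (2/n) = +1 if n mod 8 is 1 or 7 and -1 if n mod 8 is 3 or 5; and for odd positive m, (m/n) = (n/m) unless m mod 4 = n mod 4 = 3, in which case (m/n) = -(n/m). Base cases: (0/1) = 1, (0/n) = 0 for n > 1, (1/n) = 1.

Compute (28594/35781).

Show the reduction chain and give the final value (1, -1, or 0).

factor out 2^1: 28594 = 2^1·14297; with 35781 mod 8 = 5, (2/35781) = -1; sign now -1; continue with (14297/35781)
flip (14297/35781) -> (35781/14297): both odd, 14297 mod 4 = 1, 35781 mod 4 = 1, so the flip contributes +1; sign now -1
(35781/14297): 35781 mod 14297 = 7187, so (35781/14297) = (7187/14297)
flip (7187/14297) -> (14297/7187): both odd, 7187 mod 4 = 3, 14297 mod 4 = 1, so the flip contributes +1; sign now -1
(14297/7187): 14297 mod 7187 = 7110, so (14297/7187) = (7110/7187)
factor out 2^1: 7110 = 2^1·3555; with 7187 mod 8 = 3, (2/7187) = -1; sign now +1; continue with (3555/7187)
flip (3555/7187) -> (7187/3555): both odd, 3555 mod 4 = 3, 7187 mod 4 = 3, so the flip contributes -1; sign now -1
(7187/3555): 7187 mod 3555 = 77, so (7187/3555) = (77/3555)
flip (77/3555) -> (3555/77): both odd, 77 mod 4 = 1, 3555 mod 4 = 3, so the flip contributes +1; sign now -1
(3555/77): 3555 mod 77 = 13, so (3555/77) = (13/77)
flip (13/77) -> (77/13): both odd, 13 mod 4 = 1, 77 mod 4 = 1, so the flip contributes +1; sign now -1
(77/13): 77 mod 13 = 12, so (77/13) = (12/13)
factor out 2^2: 12 = 2^2·3; with 13 mod 8 = 5, (2/13) = -1; sign now -1; continue with (3/13)
flip (3/13) -> (13/3): both odd, 3 mod 4 = 3, 13 mod 4 = 1, so the flip contributes +1; sign now -1
(13/3): 13 mod 3 = 1, so (13/3) = (1/3)
reached (1/3) = 1, so the symbol is -1

-1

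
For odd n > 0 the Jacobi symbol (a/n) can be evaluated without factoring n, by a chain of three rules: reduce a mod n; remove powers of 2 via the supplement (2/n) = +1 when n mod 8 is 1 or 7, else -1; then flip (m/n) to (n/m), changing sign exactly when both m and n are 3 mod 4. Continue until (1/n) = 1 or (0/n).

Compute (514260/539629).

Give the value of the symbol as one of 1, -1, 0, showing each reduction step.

-1

514260 = 2^2·128565; (2/539629) = -1 since 539629 mod 8 = 5, so (514260/539629) = (-1)^2·(128565/539629); sign now +1
reciprocity: (128565/539629) = +1·(539629/128565) since 128565 mod 4 = 1, 539629 mod 4 = 1; sign now +1
(539629/128565) = (25369/128565)   [reduce mod 128565]
reciprocity: (25369/128565) = +1·(128565/25369) since 25369 mod 4 = 1, 128565 mod 4 = 1; sign now +1
(128565/25369) = (1720/25369)   [reduce mod 25369]
1720 = 2^3·215; (2/25369) = +1 since 25369 mod 8 = 1, so (1720/25369) = (+1)^3·(215/25369); sign now +1
reciprocity: (215/25369) = +1·(25369/215) since 215 mod 4 = 3, 25369 mod 4 = 1; sign now +1
(25369/215) = (214/215)   [reduce mod 215]
214 = 2^1·107; (2/215) = +1 since 215 mod 8 = 7, so (214/215) = (+1)^1·(107/215); sign now +1
reciprocity: (107/215) = -1·(215/107) since 107 mod 4 = 3, 215 mod 4 = 3; sign now -1
(215/107) = (1/107)   [reduce mod 107]
(1/107) = 1; final value = sign = -1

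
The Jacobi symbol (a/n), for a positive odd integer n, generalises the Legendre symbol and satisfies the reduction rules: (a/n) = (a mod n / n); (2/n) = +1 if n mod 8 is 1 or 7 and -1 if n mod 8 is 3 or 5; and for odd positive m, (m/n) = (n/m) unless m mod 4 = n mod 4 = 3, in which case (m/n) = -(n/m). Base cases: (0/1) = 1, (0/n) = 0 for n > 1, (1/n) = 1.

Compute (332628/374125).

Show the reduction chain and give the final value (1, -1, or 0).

factor out 2^2: 332628 = 2^2·83157; with 374125 mod 8 = 5, (2/374125) = -1; sign now +1; continue with (83157/374125)
flip (83157/374125) -> (374125/83157): both odd, 83157 mod 4 = 1, 374125 mod 4 = 1, so the flip contributes +1; sign now +1
(374125/83157): 374125 mod 83157 = 41497, so (374125/83157) = (41497/83157)
flip (41497/83157) -> (83157/41497): both odd, 41497 mod 4 = 1, 83157 mod 4 = 1, so the flip contributes +1; sign now +1
(83157/41497): 83157 mod 41497 = 163, so (83157/41497) = (163/41497)
flip (163/41497) -> (41497/163): both odd, 163 mod 4 = 3, 41497 mod 4 = 1, so the flip contributes +1; sign now +1
(41497/163): 41497 mod 163 = 95, so (41497/163) = (95/163)
flip (95/163) -> (163/95): both odd, 95 mod 4 = 3, 163 mod 4 = 3, so the flip contributes -1; sign now -1
(163/95): 163 mod 95 = 68, so (163/95) = (68/95)
factor out 2^2: 68 = 2^2·17; with 95 mod 8 = 7, (2/95) = +1; sign now -1; continue with (17/95)
flip (17/95) -> (95/17): both odd, 17 mod 4 = 1, 95 mod 4 = 3, so the flip contributes +1; sign now -1
(95/17): 95 mod 17 = 10, so (95/17) = (10/17)
factor out 2^1: 10 = 2^1·5; with 17 mod 8 = 1, (2/17) = +1; sign now -1; continue with (5/17)
flip (5/17) -> (17/5): both odd, 5 mod 4 = 1, 17 mod 4 = 1, so the flip contributes +1; sign now -1
(17/5): 17 mod 5 = 2, so (17/5) = (2/5)
factor out 2^1: 2 = 2^1·1; with 5 mod 8 = 5, (2/5) = -1; sign now +1; continue with (1/5)
reached (1/5) = 1, so the symbol is +1

1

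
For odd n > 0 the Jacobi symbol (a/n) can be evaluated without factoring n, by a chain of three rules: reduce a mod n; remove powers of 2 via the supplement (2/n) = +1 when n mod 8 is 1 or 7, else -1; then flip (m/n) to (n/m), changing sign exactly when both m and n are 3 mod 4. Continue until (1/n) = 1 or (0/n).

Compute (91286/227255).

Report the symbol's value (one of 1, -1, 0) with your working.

factor out 2^1: 91286 = 2^1·45643; with 227255 mod 8 = 7, (2/227255) = +1; sign now +1; continue with (45643/227255)
flip (45643/227255) -> (227255/45643): both odd, 45643 mod 4 = 3, 227255 mod 4 = 3, so the flip contributes -1; sign now -1
(227255/45643): 227255 mod 45643 = 44683, so (227255/45643) = (44683/45643)
flip (44683/45643) -> (45643/44683): both odd, 44683 mod 4 = 3, 45643 mod 4 = 3, so the flip contributes -1; sign now +1
(45643/44683): 45643 mod 44683 = 960, so (45643/44683) = (960/44683)
factor out 2^6: 960 = 2^6·15; with 44683 mod 8 = 3, (2/44683) = -1; sign now +1; continue with (15/44683)
flip (15/44683) -> (44683/15): both odd, 15 mod 4 = 3, 44683 mod 4 = 3, so the flip contributes -1; sign now -1
(44683/15): 44683 mod 15 = 13, so (44683/15) = (13/15)
flip (13/15) -> (15/13): both odd, 13 mod 4 = 1, 15 mod 4 = 3, so the flip contributes +1; sign now -1
(15/13): 15 mod 13 = 2, so (15/13) = (2/13)
factor out 2^1: 2 = 2^1·1; with 13 mod 8 = 5, (2/13) = -1; sign now +1; continue with (1/13)
reached (1/13) = 1, so the symbol is +1

1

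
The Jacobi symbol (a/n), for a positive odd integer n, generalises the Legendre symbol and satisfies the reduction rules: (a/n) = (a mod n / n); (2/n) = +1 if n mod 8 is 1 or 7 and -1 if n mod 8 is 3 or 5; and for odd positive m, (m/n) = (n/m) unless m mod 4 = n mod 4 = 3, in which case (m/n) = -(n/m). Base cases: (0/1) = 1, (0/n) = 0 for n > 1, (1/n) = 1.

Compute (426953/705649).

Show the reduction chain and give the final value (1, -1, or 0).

-1

flip (426953/705649) -> (705649/426953): both odd, 426953 mod 4 = 1, 705649 mod 4 = 1, so the flip contributes +1; sign now +1
(705649/426953): 705649 mod 426953 = 278696, so (705649/426953) = (278696/426953)
factor out 2^3: 278696 = 2^3·34837; with 426953 mod 8 = 1, (2/426953) = +1; sign now +1; continue with (34837/426953)
flip (34837/426953) -> (426953/34837): both odd, 34837 mod 4 = 1, 426953 mod 4 = 1, so the flip contributes +1; sign now +1
(426953/34837): 426953 mod 34837 = 8909, so (426953/34837) = (8909/34837)
flip (8909/34837) -> (34837/8909): both odd, 8909 mod 4 = 1, 34837 mod 4 = 1, so the flip contributes +1; sign now +1
(34837/8909): 34837 mod 8909 = 8110, so (34837/8909) = (8110/8909)
factor out 2^1: 8110 = 2^1·4055; with 8909 mod 8 = 5, (2/8909) = -1; sign now -1; continue with (4055/8909)
flip (4055/8909) -> (8909/4055): both odd, 4055 mod 4 = 3, 8909 mod 4 = 1, so the flip contributes +1; sign now -1
(8909/4055): 8909 mod 4055 = 799, so (8909/4055) = (799/4055)
flip (799/4055) -> (4055/799): both odd, 799 mod 4 = 3, 4055 mod 4 = 3, so the flip contributes -1; sign now +1
(4055/799): 4055 mod 799 = 60, so (4055/799) = (60/799)
factor out 2^2: 60 = 2^2·15; with 799 mod 8 = 7, (2/799) = +1; sign now +1; continue with (15/799)
flip (15/799) -> (799/15): both odd, 15 mod 4 = 3, 799 mod 4 = 3, so the flip contributes -1; sign now -1
(799/15): 799 mod 15 = 4, so (799/15) = (4/15)
factor out 2^2: 4 = 2^2·1; with 15 mod 8 = 7, (2/15) = +1; sign now -1; continue with (1/15)
reached (1/15) = 1, so the symbol is -1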